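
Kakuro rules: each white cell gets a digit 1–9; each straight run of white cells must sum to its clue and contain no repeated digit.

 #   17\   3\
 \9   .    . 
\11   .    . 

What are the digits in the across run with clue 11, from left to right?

9, 2

17 in 2 cells must be {8,9}; 3 in 2 cells must be {1,2}.
The 9 across and the 17 down share only 8, so R1C1 = 8.
R1C2 = 9 − 8 = 1 completes the 9 across.
R2C1 = 17 − 8 = 9 completes the 17 down.
R2C2 = 11 − 9 = 2 completes the 11 across.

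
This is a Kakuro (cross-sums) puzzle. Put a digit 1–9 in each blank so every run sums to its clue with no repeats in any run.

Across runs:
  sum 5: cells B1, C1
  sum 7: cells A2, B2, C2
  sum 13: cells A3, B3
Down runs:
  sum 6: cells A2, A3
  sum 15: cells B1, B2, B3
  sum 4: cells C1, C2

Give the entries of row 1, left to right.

2 3

7 in 3 cells must be {1,2,4}; 4 in 2 cells must be {1,3}.
The 7 across and the 4 down share only 1, so C2 = 1.
C1 = 4 − 1 = 3 completes the 4 down.
B1 = 5 − 3 = 2 completes the 5 across.
B2 = 4: the only remaining digit allowed by both the 7 across and the 15 down.
B3 = 15 − 6 = 9 completes the 15 down.
A2 = 7 − 5 = 2 completes the 7 across.
A3 = 13 − 9 = 4 completes the 13 across.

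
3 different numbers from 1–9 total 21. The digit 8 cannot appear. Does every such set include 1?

The only way to make 21 from 3 distinct digits under that restriction is {5,7,9}, which does not contain 1.

No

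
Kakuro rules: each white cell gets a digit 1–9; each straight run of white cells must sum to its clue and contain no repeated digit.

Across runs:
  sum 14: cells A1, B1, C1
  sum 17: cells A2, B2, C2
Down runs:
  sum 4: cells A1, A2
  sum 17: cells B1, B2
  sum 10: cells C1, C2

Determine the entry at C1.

4 in 2 cells must be {1,3}; 17 in 2 cells must be {8,9}.
Nothing is forced directly, so branch on B1, whose candidates are 8 or 9. If B1 = 8: that forces A1 = 1, after which C1 would have to be in {5} for the 14 across but in {1,2,3,4,6,7,8,9} for the 10 down — contradiction. So B1 = 9.
B2 = 17 − 9 = 8 completes the 17 down.
Given what's placed, A2 must be 3 to fit the 17 across and 4 down.
C2 = 17 − 11 = 6 completes the 17 across.
A1 = 4 − 3 = 1 completes the 4 down.
C1 = 14 − 10 = 4 completes the 14 across.

4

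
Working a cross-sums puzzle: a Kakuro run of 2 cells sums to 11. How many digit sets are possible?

2 distinct digits from 1–9 sum between 3 and 17.
Enumerating: {2,9}, {3,8}, {4,7}, {5,6}.

4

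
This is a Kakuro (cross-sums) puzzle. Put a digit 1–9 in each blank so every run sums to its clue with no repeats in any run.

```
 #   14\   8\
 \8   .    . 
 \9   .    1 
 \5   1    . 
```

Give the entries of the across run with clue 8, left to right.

5 3

R2C1 = 9 − 1 = 8 completes the 9 across.
R3C2 = 5 − 1 = 4 completes the 5 across.
R1C1 = 14 − 9 = 5 completes the 14 down.
R1C2 = 8 − 5 = 3 completes the 8 across.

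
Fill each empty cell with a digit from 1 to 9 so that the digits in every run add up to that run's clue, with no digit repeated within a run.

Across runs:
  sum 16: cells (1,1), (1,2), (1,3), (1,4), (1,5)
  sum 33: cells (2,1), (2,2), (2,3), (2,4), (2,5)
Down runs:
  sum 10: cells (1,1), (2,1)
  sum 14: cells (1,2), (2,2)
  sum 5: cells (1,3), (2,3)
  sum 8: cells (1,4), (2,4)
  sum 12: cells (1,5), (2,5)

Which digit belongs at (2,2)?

16 in 5 cells must be {1,2,3,4,6}.
Only 6 fits (1,2) under both its across sum 16 and down sum 14.
(2,2) = 14 − 6 = 8 completes the 14 down.
Nothing is forced directly, so branch on (1,5), whose candidates are 3 or 4. If (1,5) = 4: then (2,5) would have to be in {3,4,5,6,7,9} for the 33 across but in {8} for the 12 down — contradiction. So (1,5) = 3.
(2,5) = 12 − 3 = 9 completes the 12 down.
No cell is forced outright now. (1,4) can only be 1 or 2 (the digits allowed by both its 16 across and its 8 down). If (1,4) = 2: that forces (2,4) = 6, (2,3) = 3, after which (1,3) would have to be in {1,4} for the 16 across but in {2} for the 5 down — contradiction. So (1,4) = 1.
(2,4) = 8 − 1 = 7 completes the 8 down.

8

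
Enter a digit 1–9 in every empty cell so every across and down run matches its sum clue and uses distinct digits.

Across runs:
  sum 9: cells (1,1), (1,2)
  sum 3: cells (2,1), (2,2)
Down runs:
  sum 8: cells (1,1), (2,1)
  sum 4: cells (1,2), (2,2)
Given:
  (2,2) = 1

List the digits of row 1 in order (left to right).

3 in 2 cells must be {1,2}; 4 in 2 cells must be {1,3}.
(1,2) = 4 − 1 = 3 completes the 4 down.
(2,1) = 3 − 1 = 2 completes the 3 across.
(1,1) = 9 − 3 = 6 completes the 9 across.

6 3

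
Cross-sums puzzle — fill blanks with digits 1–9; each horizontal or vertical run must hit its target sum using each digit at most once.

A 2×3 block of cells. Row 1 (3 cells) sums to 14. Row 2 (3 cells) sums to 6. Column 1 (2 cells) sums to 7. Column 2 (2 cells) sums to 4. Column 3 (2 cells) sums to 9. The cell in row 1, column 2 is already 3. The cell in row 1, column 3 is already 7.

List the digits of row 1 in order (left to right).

6 in 3 cells must be {1,2,3}; 4 in 2 cells must be {1,3}.
(1,1) = 14 − 10 = 4 completes the 14 across.
(2,1) = 7 − 4 = 3 completes the 7 down.
(2,2) = 4 − 3 = 1 completes the 4 down.
(2,3) = 6 − 4 = 2 completes the 6 across.

4 3 7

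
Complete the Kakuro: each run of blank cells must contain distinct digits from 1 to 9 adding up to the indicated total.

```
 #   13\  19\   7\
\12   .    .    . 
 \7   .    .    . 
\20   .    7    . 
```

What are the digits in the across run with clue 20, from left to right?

7 in 3 cells must be {1,2,4}.
R2C2 = 4: the only remaining digit allowed by both the 7 across and the 19 down.
R3C3 = 4: the only remaining digit allowed by both the 20 across and the 7 down.
R1C2 = 19 − 11 = 8 completes the 19 down.
Given what's placed, R1C3 must be 1 to fit the 12 across and 7 down.
R2C3 = 7 − 5 = 2 completes the 7 down.
R3C1 = 20 − 11 = 9 completes the 20 across.

9, 7, 4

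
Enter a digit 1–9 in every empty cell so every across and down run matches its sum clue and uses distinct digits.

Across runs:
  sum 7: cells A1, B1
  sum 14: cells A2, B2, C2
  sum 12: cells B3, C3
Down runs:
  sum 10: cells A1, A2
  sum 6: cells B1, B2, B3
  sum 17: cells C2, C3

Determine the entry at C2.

6 in 3 cells must be {1,2,3}; 17 in 2 cells must be {8,9}.
The 12 across and the 6 down share only 3, so B3 = 3.
C3 = 12 − 3 = 9 completes the 12 across.
C2 = 17 − 9 = 8 completes the 17 down.
No cell is forced outright now. B1 can only be 1 or 2 (the digits allowed by both its 7 across and its 6 down). If B1 = 2: then A1 would have to be in {5} for the 7 across but in {1,2,3,4,6,7,8,9} for the 10 down — contradiction. So B1 = 1.
A1 = 7 − 1 = 6 completes the 7 across.
A2 = 10 − 6 = 4 completes the 10 down.
B2 = 14 − 12 = 2 completes the 14 across.

8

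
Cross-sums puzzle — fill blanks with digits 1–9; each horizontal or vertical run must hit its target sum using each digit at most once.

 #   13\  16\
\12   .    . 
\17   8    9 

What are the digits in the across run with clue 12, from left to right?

17 in 2 cells must be {8,9}; 16 in 2 cells must be {7,9}.
R1C1 = 13 − 8 = 5 completes the 13 down.
R1C2 = 12 − 5 = 7 completes the 12 across.

5 7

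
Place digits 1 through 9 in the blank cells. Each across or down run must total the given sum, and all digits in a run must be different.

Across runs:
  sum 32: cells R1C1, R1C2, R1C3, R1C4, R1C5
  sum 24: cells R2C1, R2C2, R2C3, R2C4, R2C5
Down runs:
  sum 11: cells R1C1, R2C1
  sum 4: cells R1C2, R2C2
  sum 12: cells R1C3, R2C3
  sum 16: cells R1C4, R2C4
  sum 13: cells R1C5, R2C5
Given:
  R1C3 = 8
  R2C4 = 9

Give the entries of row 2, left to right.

2 1 4 9 8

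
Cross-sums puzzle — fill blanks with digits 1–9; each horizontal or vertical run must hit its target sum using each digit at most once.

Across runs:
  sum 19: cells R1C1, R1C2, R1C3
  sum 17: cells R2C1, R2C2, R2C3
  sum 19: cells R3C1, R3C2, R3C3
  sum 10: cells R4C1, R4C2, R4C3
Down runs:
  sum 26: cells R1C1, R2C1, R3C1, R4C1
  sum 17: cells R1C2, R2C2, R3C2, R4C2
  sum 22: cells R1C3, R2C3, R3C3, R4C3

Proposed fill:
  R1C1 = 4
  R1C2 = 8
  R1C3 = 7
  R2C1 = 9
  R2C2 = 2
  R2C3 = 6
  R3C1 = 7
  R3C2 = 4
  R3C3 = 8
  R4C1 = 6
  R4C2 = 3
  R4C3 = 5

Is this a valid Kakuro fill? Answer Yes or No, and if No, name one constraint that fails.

No — the across run R4C1–R4C3 sums to 14, not 10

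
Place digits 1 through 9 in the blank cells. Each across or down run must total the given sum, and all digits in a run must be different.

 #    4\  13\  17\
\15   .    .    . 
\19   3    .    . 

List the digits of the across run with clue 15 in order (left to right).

4 in 2 cells must be {1,3}; 17 in 2 cells must be {8,9}.
R1C1 = 4 − 3 = 1 completes the 4 down.
Given what's placed, R2C3 must be 9 to fit the 19 across and 17 down.
R1C3 = 17 − 9 = 8 completes the 17 down.
R2C2 = 19 − 12 = 7 completes the 19 across.
R1C2 = 15 − 9 = 6 completes the 15 across.

1, 6, 8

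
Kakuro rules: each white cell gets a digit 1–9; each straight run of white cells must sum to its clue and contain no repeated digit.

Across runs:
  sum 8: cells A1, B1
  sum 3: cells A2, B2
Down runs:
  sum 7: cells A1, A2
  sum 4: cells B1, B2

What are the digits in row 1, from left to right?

5, 3

3 in 2 cells must be {1,2}; 4 in 2 cells must be {1,3}.
The 3 across and the 4 down share only 1, so B2 = 1.
B1 = 4 − 1 = 3 completes the 4 down.
A2 = 3 − 1 = 2 completes the 3 across.
A1 = 8 − 3 = 5 completes the 8 across.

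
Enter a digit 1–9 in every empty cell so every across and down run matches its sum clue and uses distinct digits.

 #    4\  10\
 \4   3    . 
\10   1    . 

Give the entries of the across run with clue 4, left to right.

3, 1

4 in 2 cells must be {1,3}.
R1C2 = 4 − 3 = 1 completes the 4 across.
R2C2 = 10 − 1 = 9 completes the 10 across.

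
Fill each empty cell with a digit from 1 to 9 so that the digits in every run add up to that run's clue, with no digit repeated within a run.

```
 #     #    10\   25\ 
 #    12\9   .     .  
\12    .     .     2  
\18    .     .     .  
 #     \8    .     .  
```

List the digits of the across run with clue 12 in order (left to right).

7 3 2

10 in 4 cells must be {1,2,3,4}.
Given what's placed, R4C3 must be 6 to fit the 8 across and 25 down.
R1C3 = 8: the only remaining digit allowed by both the 9 across and the 25 down.
R3C3 = 25 − 16 = 9 completes the 25 down.
R4C2 = 8 − 6 = 2 completes the 8 across.
R1C2 = 9 − 8 = 1 completes the 9 across.
No cell is forced outright now. R2C2 can only be 3 or 4 (the digits allowed by both its 12 across and its 10 down). If R2C2 = 4: then R2C1 would have to be in {6} for the 12 across but in {3,4,5,7,8,9} for the 12 down — contradiction. So R2C2 = 3.
R2C1 = 12 − 5 = 7 completes the 12 across.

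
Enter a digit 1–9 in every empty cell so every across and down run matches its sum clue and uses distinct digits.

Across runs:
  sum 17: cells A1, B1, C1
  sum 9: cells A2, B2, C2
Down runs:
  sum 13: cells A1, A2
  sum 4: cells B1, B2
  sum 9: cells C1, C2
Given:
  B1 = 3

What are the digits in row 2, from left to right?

4 in 2 cells must be {1,3}.
B2 = 4 − 3 = 1 completes the 4 down.
No cell is forced outright now. A2 can only be 5 or 6 (the digits allowed by both its 9 across and its 13 down). If A2 = 6: then A1 would have to be in {5,6,8,9} for the 17 across but in {7} for the 13 down — contradiction. So A2 = 5.
A1 = 13 − 5 = 8 completes the 13 down.
C1 = 17 − 11 = 6 completes the 17 across.
C2 = 9 − 6 = 3 completes the 9 across.

5 1 3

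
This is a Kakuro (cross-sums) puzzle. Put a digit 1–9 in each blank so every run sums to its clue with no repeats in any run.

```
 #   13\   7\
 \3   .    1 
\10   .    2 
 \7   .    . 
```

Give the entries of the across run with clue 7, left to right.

3 4

3 in 2 cells must be {1,2}; 7 in 3 cells must be {1,2,4}.
R1C1 = 3 − 1 = 2 completes the 3 across.
R2C1 = 10 − 2 = 8 completes the 10 across.
R3C1 = 13 − 10 = 3 completes the 13 down.
R3C2 = 7 − 3 = 4 completes the 7 across.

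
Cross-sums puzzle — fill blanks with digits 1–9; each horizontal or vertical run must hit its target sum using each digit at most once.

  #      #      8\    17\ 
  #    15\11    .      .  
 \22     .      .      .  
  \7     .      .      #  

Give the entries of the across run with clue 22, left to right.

9, 5, 8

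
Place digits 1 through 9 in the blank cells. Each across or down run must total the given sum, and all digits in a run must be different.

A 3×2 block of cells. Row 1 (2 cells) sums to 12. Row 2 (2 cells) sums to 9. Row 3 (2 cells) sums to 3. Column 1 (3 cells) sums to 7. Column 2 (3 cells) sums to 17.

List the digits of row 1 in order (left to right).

3 in 2 cells must be {1,2}; 7 in 3 cells must be {1,2,4}.
The 12 across and the 7 down share only 4, so (1,1) = 4.
(1,2) = 12 − 4 = 8 completes the 12 across.
Given what's placed, (3,2) must be 2 to fit the 3 across and 17 down.
(2,2) = 17 − 10 = 7 completes the 17 down.
(3,1) = 3 − 2 = 1 completes the 3 across.
(2,1) = 9 − 7 = 2 completes the 9 across.

4 8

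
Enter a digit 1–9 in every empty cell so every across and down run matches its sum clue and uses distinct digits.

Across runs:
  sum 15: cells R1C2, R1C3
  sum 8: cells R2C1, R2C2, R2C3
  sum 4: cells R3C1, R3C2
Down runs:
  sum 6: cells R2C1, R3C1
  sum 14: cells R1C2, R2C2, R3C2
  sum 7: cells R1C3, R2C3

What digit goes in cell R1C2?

4 in 2 cells must be {1,3}.
The 15 across and the 7 down share only 6, so R1C3 = 6.
R2C3 = 7 − 6 = 1 completes the 7 down.
Intersecting the 4 across with the 6 down forces R3C1 = 1.
R3C2 = 4 − 1 = 3 completes the 4 across.
R1C2 = 15 − 6 = 9 completes the 15 across.
R2C1 = 6 − 1 = 5 completes the 6 down.
R2C2 = 8 − 6 = 2 completes the 8 across.

9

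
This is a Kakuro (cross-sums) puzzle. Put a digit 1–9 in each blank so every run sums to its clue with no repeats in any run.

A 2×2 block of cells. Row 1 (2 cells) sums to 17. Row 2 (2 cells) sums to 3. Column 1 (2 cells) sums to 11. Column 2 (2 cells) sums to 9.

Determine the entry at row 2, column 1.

17 in 2 cells must be {8,9}; 3 in 2 cells must be {1,2}.
The 17 across and the 9 down share only 8, so (1,2) = 8.
The 3 across and the 11 down share only 2, so (2,1) = 2.
(2,2) = 3 − 2 = 1 completes the 3 across.
(1,1) = 17 − 8 = 9 completes the 17 across.

2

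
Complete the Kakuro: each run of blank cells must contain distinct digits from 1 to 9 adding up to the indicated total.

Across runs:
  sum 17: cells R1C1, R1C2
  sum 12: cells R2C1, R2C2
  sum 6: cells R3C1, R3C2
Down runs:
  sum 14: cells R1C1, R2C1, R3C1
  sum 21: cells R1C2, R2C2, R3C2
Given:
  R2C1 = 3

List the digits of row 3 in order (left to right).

17 in 2 cells must be {8,9}.
Given what's placed, R1C1 must be 9 to fit the 17 across and 14 down.
R1C2 = 17 − 9 = 8 completes the 17 across.
R2C2 = 12 − 3 = 9 completes the 12 across.
R3C1 = 14 − 12 = 2 completes the 14 down.
R3C2 = 6 − 2 = 4 completes the 6 across.

2 4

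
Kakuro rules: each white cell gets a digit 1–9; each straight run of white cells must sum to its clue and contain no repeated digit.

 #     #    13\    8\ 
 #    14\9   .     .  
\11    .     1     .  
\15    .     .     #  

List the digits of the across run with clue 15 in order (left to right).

6, 9

No cell is forced outright now. R2C1 can only be 6 or 8 (the digits allowed by both its 11 across and its 14 down). If R2C1 = 6: then R2C3 would have to be in {4} for the 11 across but in {1,2,3,5,6,7} for the 8 down — contradiction. So R2C1 = 8.
R2C3 = 11 − 9 = 2 completes the 11 across.
R3C1 = 14 − 8 = 6 completes the 14 down.
R3C2 = 15 − 6 = 9 completes the 15 across.
R1C2 = 13 − 10 = 3 completes the 13 down.
R1C3 = 9 − 3 = 6 completes the 9 across.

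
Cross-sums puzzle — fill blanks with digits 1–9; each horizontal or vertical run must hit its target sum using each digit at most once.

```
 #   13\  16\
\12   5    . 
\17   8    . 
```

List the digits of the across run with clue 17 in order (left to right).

8, 9

17 in 2 cells must be {8,9}; 16 in 2 cells must be {7,9}.
R1C2 = 12 − 5 = 7 completes the 12 across.
R2C2 = 17 − 8 = 9 completes the 17 across.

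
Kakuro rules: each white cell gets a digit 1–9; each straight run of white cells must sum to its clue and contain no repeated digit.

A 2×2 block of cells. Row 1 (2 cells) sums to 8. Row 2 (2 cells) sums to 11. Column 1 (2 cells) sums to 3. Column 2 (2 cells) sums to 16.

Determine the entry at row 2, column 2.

9

3 in 2 cells must be {1,2}; 16 in 2 cells must be {7,9}.
The 8 across and the 16 down share only 7, so (1,2) = 7.
The 11 across and the 3 down share only 2, so (2,1) = 2.
(2,2) = 11 − 2 = 9 completes the 11 across.
(1,1) = 8 − 7 = 1 completes the 8 across.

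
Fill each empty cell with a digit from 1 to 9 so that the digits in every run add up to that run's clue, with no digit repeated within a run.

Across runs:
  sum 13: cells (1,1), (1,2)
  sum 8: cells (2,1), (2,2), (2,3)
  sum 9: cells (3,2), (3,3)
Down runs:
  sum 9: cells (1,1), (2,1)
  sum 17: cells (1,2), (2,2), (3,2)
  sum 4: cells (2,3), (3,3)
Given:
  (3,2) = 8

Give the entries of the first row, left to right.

4 in 2 cells must be {1,3}.
(3,3) = 9 − 8 = 1 completes the 9 across.
(2,3) = 4 − 1 = 3 completes the 4 down.
(2,2) = 4: the only remaining digit allowed by both the 8 across and the 17 down.
(1,2) = 17 − 12 = 5 completes the 17 down.
(2,1) = 8 − 7 = 1 completes the 8 across.
(1,1) = 13 − 5 = 8 completes the 13 across.

8 5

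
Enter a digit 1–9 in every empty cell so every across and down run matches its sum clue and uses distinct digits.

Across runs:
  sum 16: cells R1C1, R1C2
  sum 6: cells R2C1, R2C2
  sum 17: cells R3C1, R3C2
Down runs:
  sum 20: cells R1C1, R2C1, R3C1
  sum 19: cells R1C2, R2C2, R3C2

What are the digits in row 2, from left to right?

4 2

16 in 2 cells must be {7,9}; 17 in 2 cells must be {8,9}.
Nothing is forced directly, so branch on R2C1, whose candidates are 4 or 5. If R2C1 = 5: then R2C2 would have to be in {1} for the 6 across but in {2,3,4,5,6,7,8,9} for the 19 down — contradiction. So R2C1 = 4.
R2C2 = 6 − 4 = 2 completes the 6 across.
Given what's placed, R3C1 must be 9 to fit the 17 across and 20 down.
R3C2 = 17 − 9 = 8 completes the 17 across.
R1C1 = 20 − 13 = 7 completes the 20 down.
R1C2 = 16 − 7 = 9 completes the 16 across.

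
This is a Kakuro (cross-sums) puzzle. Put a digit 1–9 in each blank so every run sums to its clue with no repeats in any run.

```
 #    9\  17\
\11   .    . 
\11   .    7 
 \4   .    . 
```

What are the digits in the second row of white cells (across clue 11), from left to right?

4 in 2 cells must be {1,3}.
R2C1 = 11 − 7 = 4 completes the 11 across.
R3C1 = 3: the only remaining digit allowed by both the 4 across and the 9 down.
R3C2 = 4 − 3 = 1 completes the 4 across.
R1C1 = 9 − 7 = 2 completes the 9 down.
R1C2 = 11 − 2 = 9 completes the 11 across.

4, 7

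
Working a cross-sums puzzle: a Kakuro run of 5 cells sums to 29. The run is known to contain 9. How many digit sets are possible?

5 distinct digits from 1–9 sum between 15 and 35.
Keeping only sets containing 9.

7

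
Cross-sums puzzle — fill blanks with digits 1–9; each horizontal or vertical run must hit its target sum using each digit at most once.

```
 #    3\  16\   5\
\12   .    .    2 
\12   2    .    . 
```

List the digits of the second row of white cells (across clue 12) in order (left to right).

3 in 2 cells must be {1,2}; 16 in 2 cells must be {7,9}.
R1C1 = 3 − 2 = 1 completes the 3 down.
R1C2 = 12 − 3 = 9 completes the 12 across.
R2C2 = 16 − 9 = 7 completes the 16 down.
R2C3 = 12 − 9 = 3 completes the 12 across.

2 7 3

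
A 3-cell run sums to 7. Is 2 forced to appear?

Yes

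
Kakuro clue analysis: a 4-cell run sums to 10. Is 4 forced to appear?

The only way to make 10 from 4 distinct digits is {1,2,3,4}, which contains 4.

Yes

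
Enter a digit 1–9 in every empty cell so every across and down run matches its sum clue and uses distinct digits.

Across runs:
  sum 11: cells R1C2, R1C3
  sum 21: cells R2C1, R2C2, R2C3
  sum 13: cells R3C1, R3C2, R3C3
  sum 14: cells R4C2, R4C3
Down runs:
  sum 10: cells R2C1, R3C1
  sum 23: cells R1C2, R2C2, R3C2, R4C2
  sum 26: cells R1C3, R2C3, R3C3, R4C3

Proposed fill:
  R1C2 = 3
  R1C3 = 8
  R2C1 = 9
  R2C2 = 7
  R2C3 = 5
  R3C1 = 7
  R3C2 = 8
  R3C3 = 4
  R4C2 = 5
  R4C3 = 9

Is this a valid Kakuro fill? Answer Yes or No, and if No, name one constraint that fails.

No — the down run R2C1–R3C1 sums to 16, not 10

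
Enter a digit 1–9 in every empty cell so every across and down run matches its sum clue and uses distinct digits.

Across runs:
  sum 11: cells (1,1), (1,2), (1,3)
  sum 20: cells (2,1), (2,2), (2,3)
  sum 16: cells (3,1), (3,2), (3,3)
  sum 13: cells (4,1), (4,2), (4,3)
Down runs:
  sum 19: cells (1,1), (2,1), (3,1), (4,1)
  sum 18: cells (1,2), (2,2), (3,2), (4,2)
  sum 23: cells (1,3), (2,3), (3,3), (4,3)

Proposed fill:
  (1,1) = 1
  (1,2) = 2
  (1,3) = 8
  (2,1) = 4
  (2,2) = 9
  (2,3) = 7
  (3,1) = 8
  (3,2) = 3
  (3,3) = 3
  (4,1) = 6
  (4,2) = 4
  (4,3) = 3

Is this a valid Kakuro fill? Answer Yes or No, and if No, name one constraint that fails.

No — the down run (1,3)–(4,3) sums to 21, not 23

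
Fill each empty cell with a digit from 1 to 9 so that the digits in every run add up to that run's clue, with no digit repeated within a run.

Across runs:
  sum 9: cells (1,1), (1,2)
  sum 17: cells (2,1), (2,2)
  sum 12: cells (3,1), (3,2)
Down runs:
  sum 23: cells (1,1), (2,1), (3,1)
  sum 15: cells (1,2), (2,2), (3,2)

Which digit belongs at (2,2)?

17 in 2 cells must be {8,9}; 23 in 3 cells must be {6,8,9}.
Nothing is forced directly, so branch on (2,1), whose candidates are 8 or 9. If (2,1) = 8: that forces (1,1) = 6, (1,2) = 3, after which (2,2) would have to be in {9} for the 17 across but in {4,5,7,8} for the 15 down — contradiction. So (2,1) = 9.
(2,2) = 17 − 9 = 8 completes the 17 across.
Given what's placed, (3,1) must be 8 to fit the 12 across and 23 down.
(3,2) = 12 − 8 = 4 completes the 12 across.
(1,1) = 23 − 17 = 6 completes the 23 down.
(1,2) = 9 − 6 = 3 completes the 9 across.

8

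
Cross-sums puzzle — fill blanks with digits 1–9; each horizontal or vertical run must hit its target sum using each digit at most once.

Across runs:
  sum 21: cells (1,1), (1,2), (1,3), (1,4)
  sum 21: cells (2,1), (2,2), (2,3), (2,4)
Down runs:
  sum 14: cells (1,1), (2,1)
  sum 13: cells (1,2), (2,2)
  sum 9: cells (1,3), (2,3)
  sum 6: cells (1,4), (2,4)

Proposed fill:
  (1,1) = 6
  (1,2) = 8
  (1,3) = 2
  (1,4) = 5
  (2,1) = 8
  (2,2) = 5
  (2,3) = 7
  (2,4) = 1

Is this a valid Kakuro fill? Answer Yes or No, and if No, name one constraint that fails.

Across: 6+8+2+5=21; 8+5+7+1=21. Down: 6+8=14; 8+5=13; 2+7=9; 5+1=6. No digit repeats within any run.

Yes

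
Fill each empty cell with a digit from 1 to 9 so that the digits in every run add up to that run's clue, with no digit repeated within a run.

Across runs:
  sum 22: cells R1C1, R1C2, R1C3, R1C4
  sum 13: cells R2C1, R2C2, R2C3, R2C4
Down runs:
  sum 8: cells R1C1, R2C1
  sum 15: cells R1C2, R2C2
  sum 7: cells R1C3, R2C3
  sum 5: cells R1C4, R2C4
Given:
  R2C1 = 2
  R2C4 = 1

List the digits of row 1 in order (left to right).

R1C1 = 8 − 2 = 6 completes the 8 down.
R1C4 = 5 − 1 = 4 completes the 5 down.
Nothing is forced directly, so branch on R2C2, whose candidates are 6 or 7. If R2C2 = 7: then R1C2 would have to be in {3,5,7,9} for the 22 across but in {8} for the 15 down — contradiction. So R2C2 = 6.
R1C2 = 15 − 6 = 9 completes the 15 down.
R1C3 = 22 − 19 = 3 completes the 22 across.
R2C3 = 13 − 9 = 4 completes the 13 across.

6, 9, 3, 4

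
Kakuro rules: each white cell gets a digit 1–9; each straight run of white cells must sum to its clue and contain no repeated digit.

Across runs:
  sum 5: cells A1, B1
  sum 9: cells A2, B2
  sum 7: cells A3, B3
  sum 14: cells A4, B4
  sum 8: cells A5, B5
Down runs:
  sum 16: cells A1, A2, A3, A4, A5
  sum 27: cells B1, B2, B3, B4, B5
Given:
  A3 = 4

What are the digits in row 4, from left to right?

6 8

16 in 5 cells must be {1,2,3,4,6}.
B3 = 7 − 4 = 3 completes the 7 across.
Given what's placed, A4 must be 6 to fit the 14 across and 16 down.
B4 = 14 − 6 = 8 completes the 14 across.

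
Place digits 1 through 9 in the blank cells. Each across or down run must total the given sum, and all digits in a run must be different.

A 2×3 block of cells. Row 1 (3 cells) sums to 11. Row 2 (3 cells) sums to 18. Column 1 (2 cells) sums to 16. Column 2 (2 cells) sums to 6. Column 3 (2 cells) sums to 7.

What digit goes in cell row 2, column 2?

16 in 2 cells must be {7,9}.
The 11 across and the 16 down share only 7, so (1,1) = 7.
Given what's placed, (1,2) must be 1 to fit the 11 across and 6 down.
(1,3) = 11 − 8 = 3 completes the 11 across.
(2,1) = 16 − 7 = 9 completes the 16 down.
(2,2) = 6 − 1 = 5 completes the 6 down.
(2,3) = 18 − 14 = 4 completes the 18 across.

5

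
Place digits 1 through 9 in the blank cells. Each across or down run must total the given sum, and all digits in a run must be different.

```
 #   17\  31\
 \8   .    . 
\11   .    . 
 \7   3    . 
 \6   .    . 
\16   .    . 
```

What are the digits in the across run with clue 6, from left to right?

1, 5

16 in 2 cells must be {7,9}.
R3C2 = 7 − 3 = 4 completes the 7 across.
R4C2 = 5: the only remaining digit allowed by both the 6 across and the 31 down.
R5C1 = 7: the only remaining digit allowed by both the 16 across and the 17 down.
R5C2 = 16 − 7 = 9 completes the 16 across.
R4C1 = 6 − 5 = 1 completes the 6 across.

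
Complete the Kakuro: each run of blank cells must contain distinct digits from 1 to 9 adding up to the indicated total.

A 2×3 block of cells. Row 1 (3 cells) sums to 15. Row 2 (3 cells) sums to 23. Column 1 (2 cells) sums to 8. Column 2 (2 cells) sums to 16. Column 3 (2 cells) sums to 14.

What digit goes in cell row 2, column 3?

8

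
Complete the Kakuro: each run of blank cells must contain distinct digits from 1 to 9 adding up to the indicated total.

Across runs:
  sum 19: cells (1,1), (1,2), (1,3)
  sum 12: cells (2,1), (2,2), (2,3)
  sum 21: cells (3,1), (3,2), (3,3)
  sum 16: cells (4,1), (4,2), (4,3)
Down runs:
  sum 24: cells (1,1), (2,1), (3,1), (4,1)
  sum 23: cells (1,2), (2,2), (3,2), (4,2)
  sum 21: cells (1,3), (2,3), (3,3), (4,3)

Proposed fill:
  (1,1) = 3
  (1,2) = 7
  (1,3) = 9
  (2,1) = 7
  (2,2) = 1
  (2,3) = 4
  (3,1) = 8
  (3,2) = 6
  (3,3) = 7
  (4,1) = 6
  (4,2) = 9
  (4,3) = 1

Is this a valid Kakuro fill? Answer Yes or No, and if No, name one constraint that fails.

Across: 3+7+9=19; 7+1+4=12; 8+6+7=21; 6+9+1=16. Down: 3+7+8+6=24; 7+1+6+9=23; 9+4+7+1=21. No digit repeats within any run.

Yes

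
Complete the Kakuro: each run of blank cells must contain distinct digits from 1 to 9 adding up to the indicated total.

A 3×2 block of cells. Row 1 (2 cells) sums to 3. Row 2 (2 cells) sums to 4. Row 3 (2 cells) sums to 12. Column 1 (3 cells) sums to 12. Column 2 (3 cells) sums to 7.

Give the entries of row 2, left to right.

3 1

3 in 2 cells must be {1,2}; 4 in 2 cells must be {1,3}; 7 in 3 cells must be {1,2,4}.
The 4 across and the 7 down share only 1, so (2,2) = 1.
Given what's placed, (3,2) must be 4 to fit the 12 across and 7 down.
(1,2) = 7 − 5 = 2 completes the 7 down.
(2,1) = 4 − 1 = 3 completes the 4 across.
(3,1) = 12 − 4 = 8 completes the 12 across.
(1,1) = 3 − 2 = 1 completes the 3 across.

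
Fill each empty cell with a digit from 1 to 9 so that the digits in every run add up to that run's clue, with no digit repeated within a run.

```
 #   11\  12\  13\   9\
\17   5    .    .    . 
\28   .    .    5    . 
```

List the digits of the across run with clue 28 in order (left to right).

6 9 5 8

R1C3 = 13 − 5 = 8 completes the 13 down.
R2C1 = 11 − 5 = 6 completes the 11 down.
Given what's placed, R2C4 must be 8 to fit the 28 across and 9 down.
Given what's placed, R1C2 must be 3 to fit the 17 across and 12 down.
R1C4 = 17 − 16 = 1 completes the 17 across.
R2C2 = 28 − 19 = 9 completes the 28 across.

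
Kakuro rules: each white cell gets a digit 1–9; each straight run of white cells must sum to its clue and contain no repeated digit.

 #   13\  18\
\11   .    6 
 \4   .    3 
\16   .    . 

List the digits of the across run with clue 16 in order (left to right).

4 in 2 cells must be {1,3}; 16 in 2 cells must be {7,9}.
R1C1 = 11 − 6 = 5 completes the 11 across.
R2C1 = 4 − 3 = 1 completes the 4 across.
R3C1 = 13 − 6 = 7 completes the 13 down.
R3C2 = 16 − 7 = 9 completes the 16 across.

7 9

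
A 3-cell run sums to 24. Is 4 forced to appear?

The only way to make 24 from 3 distinct digits is {7,8,9}, which does not contain 4.

No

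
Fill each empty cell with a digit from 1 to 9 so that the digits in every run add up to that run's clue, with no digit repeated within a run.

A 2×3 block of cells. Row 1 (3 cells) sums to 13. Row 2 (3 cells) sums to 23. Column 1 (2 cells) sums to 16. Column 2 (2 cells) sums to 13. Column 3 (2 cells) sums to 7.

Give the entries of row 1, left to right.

7 5 1

23 in 3 cells must be {6,8,9}; 16 in 2 cells must be {7,9}.
The 23 across and the 16 down share only 9, so (2,1) = 9.
Given what's placed, (2,3) must be 6 to fit the 23 across and 7 down.
(1,1) = 16 − 9 = 7 completes the 16 down.
(1,3) = 7 − 6 = 1 completes the 7 down.
(2,2) = 23 − 15 = 8 completes the 23 across.
(1,2) = 13 − 8 = 5 completes the 13 across.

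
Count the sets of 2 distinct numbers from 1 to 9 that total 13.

3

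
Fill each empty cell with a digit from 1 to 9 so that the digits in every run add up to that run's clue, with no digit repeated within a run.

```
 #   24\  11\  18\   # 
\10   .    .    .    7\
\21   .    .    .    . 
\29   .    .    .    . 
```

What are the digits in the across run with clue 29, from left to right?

8 7 9 5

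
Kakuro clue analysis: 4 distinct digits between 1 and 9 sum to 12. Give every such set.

4 distinct digits from 1–9 sum between 10 and 30.

{1,2,3,6}; {1,2,4,5}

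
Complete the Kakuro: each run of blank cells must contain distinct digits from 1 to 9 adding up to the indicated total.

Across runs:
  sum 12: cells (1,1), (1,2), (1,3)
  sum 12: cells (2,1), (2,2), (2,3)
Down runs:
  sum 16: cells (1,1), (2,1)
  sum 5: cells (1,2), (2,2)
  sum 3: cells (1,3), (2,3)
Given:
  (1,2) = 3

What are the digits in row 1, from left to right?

7 3 2

16 in 2 cells must be {7,9}; 3 in 2 cells must be {1,2}.
(1,1) = 7: the only remaining digit allowed by both the 12 across and the 16 down.
(1,3) = 12 − 10 = 2 completes the 12 across.
(2,1) = 16 − 7 = 9 completes the 16 down.
(2,2) = 5 − 3 = 2 completes the 5 down.
(2,3) = 12 − 11 = 1 completes the 12 across.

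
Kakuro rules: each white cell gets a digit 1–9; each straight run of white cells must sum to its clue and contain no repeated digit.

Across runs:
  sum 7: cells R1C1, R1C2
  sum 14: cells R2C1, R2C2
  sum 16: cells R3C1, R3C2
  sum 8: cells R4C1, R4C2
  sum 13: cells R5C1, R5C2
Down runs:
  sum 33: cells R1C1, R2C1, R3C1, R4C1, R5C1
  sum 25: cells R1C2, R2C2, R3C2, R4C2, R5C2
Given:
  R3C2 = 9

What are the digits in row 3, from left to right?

7, 9

16 in 2 cells must be {7,9}.
R3C1 = 16 − 9 = 7 completes the 16 across.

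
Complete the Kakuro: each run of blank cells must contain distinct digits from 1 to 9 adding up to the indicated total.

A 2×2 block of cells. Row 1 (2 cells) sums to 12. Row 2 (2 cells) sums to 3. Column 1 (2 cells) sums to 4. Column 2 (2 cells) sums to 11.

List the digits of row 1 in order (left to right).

3, 9

3 in 2 cells must be {1,2}; 4 in 2 cells must be {1,3}.
The 12 across and the 4 down share only 3, so (1,1) = 3.
(1,2) = 12 − 3 = 9 completes the 12 across.
(2,1) = 4 − 3 = 1 completes the 4 down.
(2,2) = 3 − 1 = 2 completes the 3 across.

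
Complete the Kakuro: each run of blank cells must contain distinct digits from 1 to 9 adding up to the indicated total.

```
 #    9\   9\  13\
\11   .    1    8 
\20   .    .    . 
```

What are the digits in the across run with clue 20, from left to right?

7 8 5

R1C1 = 11 − 9 = 2 completes the 11 across.
R2C1 = 9 − 2 = 7 completes the 9 down.
R2C2 = 9 − 1 = 8 completes the 9 down.
R2C3 = 20 − 15 = 5 completes the 20 across.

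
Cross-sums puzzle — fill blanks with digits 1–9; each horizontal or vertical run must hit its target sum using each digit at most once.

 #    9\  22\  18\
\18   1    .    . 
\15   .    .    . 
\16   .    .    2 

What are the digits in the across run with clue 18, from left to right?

1 8 9

Given what's placed, R1C3 must be 9 to fit the 18 across and 18 down.
R2C3 = 18 − 11 = 7 completes the 18 down.
R1C2 = 18 − 10 = 8 completes the 18 across.
Given what's placed, R2C2 must be 5 to fit the 15 across and 22 down.
R3C2 = 22 − 13 = 9 completes the 22 down.
R2C1 = 15 − 12 = 3 completes the 15 across.
R3C1 = 16 − 11 = 5 completes the 16 across.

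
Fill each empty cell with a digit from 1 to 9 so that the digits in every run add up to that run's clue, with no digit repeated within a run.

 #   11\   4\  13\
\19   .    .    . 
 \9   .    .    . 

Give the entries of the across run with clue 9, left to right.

2 1 6

4 in 2 cells must be {1,3}.
The 19 across and the 4 down share only 3, so R1C2 = 3.
R2C2 = 4 − 3 = 1 completes the 4 down.
Nothing is forced directly, so branch on R2C3, whose candidates are 5 or 6. If R2C3 = 5: then R1C3 would have to be in {7,9} for the 19 across but in {8} for the 13 down — contradiction. So R2C3 = 6.
R1C3 = 13 − 6 = 7 completes the 13 down.
R2C1 = 9 − 7 = 2 completes the 9 across.
R1C1 = 19 − 10 = 9 completes the 19 across.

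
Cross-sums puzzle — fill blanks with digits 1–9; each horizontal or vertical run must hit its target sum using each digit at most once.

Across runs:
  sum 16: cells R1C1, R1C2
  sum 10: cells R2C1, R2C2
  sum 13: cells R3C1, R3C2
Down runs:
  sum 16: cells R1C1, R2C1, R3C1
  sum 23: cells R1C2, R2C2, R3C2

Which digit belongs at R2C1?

4

16 in 2 cells must be {7,9}; 23 in 3 cells must be {6,8,9}.
The 16 across and the 23 down share only 9, so R1C2 = 9.
R1C1 = 16 − 9 = 7 completes the 16 across.
Nothing is forced directly, so branch on R2C2, whose candidates are 6 or 8. If R2C2 = 8: then R2C1 would have to be in {2} for the 10 across but in {1,3,4,5,6,8} for the 16 down — contradiction. So R2C2 = 6.
R2C1 = 10 − 6 = 4 completes the 10 across.
R3C1 = 16 − 11 = 5 completes the 16 down.
R3C2 = 13 − 5 = 8 completes the 13 across.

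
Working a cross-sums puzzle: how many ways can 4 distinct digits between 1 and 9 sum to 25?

6

4 distinct digits from 1–9 sum between 10 and 30.
Enumerating: {1,7,8,9}, {2,6,8,9}, {3,5,8,9}, {3,6,7,9}, {4,5,7,9}, {4,6,7,8}.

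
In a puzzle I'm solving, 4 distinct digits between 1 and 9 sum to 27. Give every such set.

{3,7,8,9}; {4,6,8,9}; {5,6,7,9}

4 distinct digits from 1–9 sum between 10 and 30.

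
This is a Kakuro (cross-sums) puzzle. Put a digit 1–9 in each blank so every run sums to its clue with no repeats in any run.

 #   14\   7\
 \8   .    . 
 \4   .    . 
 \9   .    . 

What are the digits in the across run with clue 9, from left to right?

5 4

4 in 2 cells must be {1,3}; 7 in 3 cells must be {1,2,4}.
The 4 across and the 7 down share only 1, so R2C2 = 1.
Given what's placed, R1C2 must be 2 to fit the 8 across and 7 down.
R2C1 = 4 − 1 = 3 completes the 4 across.
R3C2 = 7 − 3 = 4 completes the 7 down.
R1C1 = 8 − 2 = 6 completes the 8 across.
R3C1 = 9 − 4 = 5 completes the 9 across.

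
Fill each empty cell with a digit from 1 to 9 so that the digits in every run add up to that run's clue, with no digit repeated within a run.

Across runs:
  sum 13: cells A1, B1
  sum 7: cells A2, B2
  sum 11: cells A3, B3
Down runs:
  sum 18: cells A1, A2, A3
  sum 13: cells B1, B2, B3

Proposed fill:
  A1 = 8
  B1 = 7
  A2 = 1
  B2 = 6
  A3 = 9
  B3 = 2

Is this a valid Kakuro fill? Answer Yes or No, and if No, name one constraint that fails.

No — the across run A1–B1 sums to 15, not 13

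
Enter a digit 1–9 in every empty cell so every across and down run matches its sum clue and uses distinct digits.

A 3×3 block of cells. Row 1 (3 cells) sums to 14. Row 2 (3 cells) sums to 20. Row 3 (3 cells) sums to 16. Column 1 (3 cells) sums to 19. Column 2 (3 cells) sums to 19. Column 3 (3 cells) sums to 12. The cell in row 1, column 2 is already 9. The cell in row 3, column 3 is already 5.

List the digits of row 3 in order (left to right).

8, 3, 5

No cell is forced outright now. (1,1) can only be 2 or 3 or 4 (the digits allowed by both its 14 across and its 19 down). If (1,1) = 3: then (1,3) would have to be in {2} for the 14 across but in {1,3,4,6} for the 12 down — contradiction. If (1,1) = 4: that forces (1,3) = 1, (2,3) = 6, (2,1) = 9, after which (2,2) would have to be in {5} for the 20 across but in {2,3,4,6,7,8} for the 19 down — contradiction. So (1,1) = 2.
(1,3) = 14 − 11 = 3 completes the 14 across.
(2,3) = 12 − 8 = 4 completes the 12 down.
(2,1) = 9: the only remaining digit allowed by both the 20 across and the 19 down.
(2,2) = 20 − 13 = 7 completes the 20 across.
(3,1) = 19 − 11 = 8 completes the 19 down.
(3,2) = 16 − 13 = 3 completes the 16 across.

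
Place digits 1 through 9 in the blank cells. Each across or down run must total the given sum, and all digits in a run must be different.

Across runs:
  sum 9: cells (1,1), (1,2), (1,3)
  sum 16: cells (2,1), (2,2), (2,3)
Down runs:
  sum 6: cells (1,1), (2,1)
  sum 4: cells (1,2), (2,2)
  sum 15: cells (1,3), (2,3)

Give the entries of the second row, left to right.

4 in 2 cells must be {1,3}.
The 9 across and the 15 down share only 6, so (1,3) = 6.
(2,3) = 15 − 6 = 9 completes the 15 down.
Given what's placed, (1,2) must be 1 to fit the 9 across and 4 down.
(2,2) = 4 − 1 = 3 completes the 4 down.
(1,1) = 9 − 7 = 2 completes the 9 across.
(2,1) = 16 − 12 = 4 completes the 16 across.

4 3 9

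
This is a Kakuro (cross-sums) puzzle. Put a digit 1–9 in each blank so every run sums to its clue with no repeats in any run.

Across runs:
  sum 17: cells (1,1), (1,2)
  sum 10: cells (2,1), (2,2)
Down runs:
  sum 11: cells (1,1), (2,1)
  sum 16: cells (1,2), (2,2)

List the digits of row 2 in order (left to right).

3 7

17 in 2 cells must be {8,9}; 16 in 2 cells must be {7,9}.
The 17 across and the 16 down share only 9, so (1,2) = 9.
(2,2) = 16 − 9 = 7 completes the 16 down.
(1,1) = 17 − 9 = 8 completes the 17 across.
(2,1) = 10 − 7 = 3 completes the 10 across.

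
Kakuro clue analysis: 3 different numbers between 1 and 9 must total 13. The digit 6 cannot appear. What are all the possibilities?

{1,3,9}; {1,4,8}; {1,5,7}; {2,3,8}; {2,4,7}

3 distinct digits from 1–9 sum between 6 and 24.
Dropping sets that contain 6.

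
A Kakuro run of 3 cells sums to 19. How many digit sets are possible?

3 distinct digits from 1–9 sum between 6 and 24.
Enumerating: {2,8,9}, {3,7,9}, {4,6,9}, {4,7,8}, {5,6,8}.

5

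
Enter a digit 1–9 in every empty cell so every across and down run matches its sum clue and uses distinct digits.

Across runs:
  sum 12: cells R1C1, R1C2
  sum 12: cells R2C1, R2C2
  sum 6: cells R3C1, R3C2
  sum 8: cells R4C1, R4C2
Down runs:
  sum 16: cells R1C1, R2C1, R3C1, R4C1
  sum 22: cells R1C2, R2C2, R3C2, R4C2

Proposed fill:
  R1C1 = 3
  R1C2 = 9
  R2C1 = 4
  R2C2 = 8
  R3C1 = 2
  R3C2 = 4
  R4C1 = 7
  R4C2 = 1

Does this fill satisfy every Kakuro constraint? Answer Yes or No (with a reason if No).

Yes

Across: 3+9=12; 4+8=12; 2+4=6; 7+1=8. Down: 3+4+2+7=16; 9+8+4+1=22. No digit repeats within any run.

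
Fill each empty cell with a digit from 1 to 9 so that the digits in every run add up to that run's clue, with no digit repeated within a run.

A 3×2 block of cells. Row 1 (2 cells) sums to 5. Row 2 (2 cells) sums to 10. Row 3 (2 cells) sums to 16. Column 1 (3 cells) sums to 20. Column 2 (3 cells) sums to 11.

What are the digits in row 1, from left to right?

16 in 2 cells must be {7,9}.
The 16 across and the 11 down share only 7, so (3,2) = 7.
(3,1) = 16 − 7 = 9 completes the 16 across.
Nothing is forced directly, so branch on (1,1), whose candidates are 3 or 4. If (1,1) = 3: then (1,2) would have to be in {2} for the 5 across but in {1,3} for the 11 down — contradiction. So (1,1) = 4.
(1,2) = 5 − 4 = 1 completes the 5 across.
(2,1) = 20 − 13 = 7 completes the 20 down.
(2,2) = 10 − 7 = 3 completes the 10 across.

4 1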